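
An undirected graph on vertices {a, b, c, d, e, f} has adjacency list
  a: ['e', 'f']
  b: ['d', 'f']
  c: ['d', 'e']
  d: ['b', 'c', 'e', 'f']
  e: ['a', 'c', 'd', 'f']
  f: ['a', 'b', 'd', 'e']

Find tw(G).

A width-2 tree decomposition is:
Bags: B1 = {d, e, f}  B2 = {a, e, f}  B3 = {c, d, e}  B4 = {b, d, f}
Tree: B1–B2, B1–B3, B1–B4
The largest bag has 3 vertices, giving width 2; this decomposition certifies tw(G) ≤ 2. On the other hand G contains the 3-clique {c, d, e}. A clique must lie in a single bag of any decomposition, so no decomposition can have width below 2. Therefore the treewidth is 2.

2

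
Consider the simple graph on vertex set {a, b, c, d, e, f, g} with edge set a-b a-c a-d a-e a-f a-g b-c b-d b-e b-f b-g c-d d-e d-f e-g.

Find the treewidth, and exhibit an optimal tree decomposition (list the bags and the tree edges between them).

Each bag holds 4 vertices, so the decomposition has width 3, which upper-bounds the treewidth. For the lower bound, the 4 vertices {a, b, d, e} are pairwise adjacent, and any tree decomposition puts a clique entirely inside one bag — forcing width ≥ 3. Therefore the treewidth is 3.

Treewidth 3.
One optimal decomposition is:
Bags: B1 = {a, b, c, d}  B2 = {a, b, d, e}  B3 = {a, b, e, g}  B4 = {a, b, d, f}
Tree: B1–B2, B2–B3, B1–B4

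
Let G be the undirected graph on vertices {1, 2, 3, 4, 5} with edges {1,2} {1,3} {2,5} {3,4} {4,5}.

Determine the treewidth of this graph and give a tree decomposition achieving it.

Treewidth 2.
Bags: B1 = {1, 3, 4}  B2 = {1, 4, 5}  B3 = {1, 2, 5}
Tree: B1–B2, B2–B3

The largest bag has 3 vertices, giving width 2; this decomposition certifies tw(G) ≤ 2. The edges 1–3–4–5–2–1 form a cycle, so G is not a tree and its treewidth is at least 2. Combining the bounds, tw(G) = 2.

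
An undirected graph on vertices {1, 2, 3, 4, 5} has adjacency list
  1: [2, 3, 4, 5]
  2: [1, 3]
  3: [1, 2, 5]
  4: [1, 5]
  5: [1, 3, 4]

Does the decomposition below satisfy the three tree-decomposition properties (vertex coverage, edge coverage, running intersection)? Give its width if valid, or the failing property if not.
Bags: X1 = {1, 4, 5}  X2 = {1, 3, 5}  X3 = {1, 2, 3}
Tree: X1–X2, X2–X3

Vertex coverage: the bags together contain {1, 2, 3, 4, 5}, the full vertex set. Edge coverage: each edge of G has both endpoints in at least one bag. Running intersection: for every vertex, the bags containing it form a connected subtree. All three properties hold, so this is a valid tree decomposition of width max|bag| − 1 = 2, and hence tw(G) ≤ 2.

Yes; width 2.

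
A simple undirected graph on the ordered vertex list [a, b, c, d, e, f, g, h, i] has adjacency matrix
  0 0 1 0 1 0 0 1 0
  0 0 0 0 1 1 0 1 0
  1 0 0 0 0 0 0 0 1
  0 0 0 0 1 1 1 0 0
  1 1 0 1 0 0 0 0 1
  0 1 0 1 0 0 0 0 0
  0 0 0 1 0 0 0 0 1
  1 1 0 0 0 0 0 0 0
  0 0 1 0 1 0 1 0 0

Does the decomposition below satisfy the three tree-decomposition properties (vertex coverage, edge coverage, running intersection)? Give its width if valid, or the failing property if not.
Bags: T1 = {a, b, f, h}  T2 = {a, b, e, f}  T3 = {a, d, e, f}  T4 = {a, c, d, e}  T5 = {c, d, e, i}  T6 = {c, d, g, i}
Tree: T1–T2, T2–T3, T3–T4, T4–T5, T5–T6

Vertex coverage: the bags together contain {a, b, c, d, e, f, g, h, i}, the full vertex set. Edge coverage: each edge of G has both endpoints in at least one bag. Running intersection: for every vertex, the bags containing it form a connected subtree. All three properties hold, so this is a valid tree decomposition of width max|bag| − 1 = 3, and hence tw(G) ≤ 3.

Yes; width 3.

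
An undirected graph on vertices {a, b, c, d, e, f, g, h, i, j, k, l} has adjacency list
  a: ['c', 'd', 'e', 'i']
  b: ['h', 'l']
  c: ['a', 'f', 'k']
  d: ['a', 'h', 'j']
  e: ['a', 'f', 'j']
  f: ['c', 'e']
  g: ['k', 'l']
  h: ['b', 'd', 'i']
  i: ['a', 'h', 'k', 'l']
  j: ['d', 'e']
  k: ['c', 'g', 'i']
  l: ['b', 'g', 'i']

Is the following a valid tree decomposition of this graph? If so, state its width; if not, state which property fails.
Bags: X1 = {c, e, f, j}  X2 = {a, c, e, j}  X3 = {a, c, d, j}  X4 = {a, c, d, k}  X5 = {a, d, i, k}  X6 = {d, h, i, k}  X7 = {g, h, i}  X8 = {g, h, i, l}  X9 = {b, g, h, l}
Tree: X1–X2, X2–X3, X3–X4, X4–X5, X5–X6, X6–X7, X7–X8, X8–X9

A tree decomposition must satisfy three properties: every vertex lies in some bag; for every edge, both endpoints lie together in some bag; and for every vertex, the bags containing it form a connected subtree. Here edge (k,g) lies in no bag, so the decomposition is invalid.

No — edge (k,g) lies in no bag.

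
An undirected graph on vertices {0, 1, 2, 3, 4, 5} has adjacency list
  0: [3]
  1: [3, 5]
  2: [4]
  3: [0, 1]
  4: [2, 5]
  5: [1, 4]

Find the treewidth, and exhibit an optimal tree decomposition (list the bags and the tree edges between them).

Each bag holds 2 vertices, so the decomposition has width 1, which upper-bounds the treewidth. Any graph with an edge has treewidth ≥ 1, and G has the edge 2–4. Hence tw(G) = 1 exactly.

Treewidth 1.
One optimal decomposition is:
Bags: B1 = {2, 4}  B2 = {4, 5}  B3 = {1, 5}  B4 = {1, 3}  B5 = {0, 3}
Tree: B1–B2, B2–B3, B3–B4, B4–B5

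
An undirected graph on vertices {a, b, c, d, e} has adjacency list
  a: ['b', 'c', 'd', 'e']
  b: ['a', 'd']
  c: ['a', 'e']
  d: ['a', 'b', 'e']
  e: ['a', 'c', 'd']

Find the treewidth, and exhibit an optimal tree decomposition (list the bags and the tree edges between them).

Treewidth 2.
One such decomposition:
Bags: B1 = {a, d, e}  B2 = {a, b, d}  B3 = {a, c, e}
Tree: B1–B2, B1–B3

The largest bag has 3 vertices, giving width 2; this decomposition certifies tw(G) ≤ 2. For the lower bound, the 3 vertices {a, d, e} are pairwise adjacent, and any tree decomposition puts a clique entirely inside one bag — forcing width ≥ 2. Therefore the treewidth is 2.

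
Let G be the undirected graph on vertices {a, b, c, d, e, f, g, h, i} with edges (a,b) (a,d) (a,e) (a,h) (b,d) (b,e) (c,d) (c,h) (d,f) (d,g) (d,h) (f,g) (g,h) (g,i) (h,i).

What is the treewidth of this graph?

2

A width-2 tree decomposition is:
Bags: B1 = {g, h, i}  B2 = {d, g, h}  B3 = {a, d, h}  B4 = {c, d, h}  B5 = {d, f, g}  B6 = {a, b, d}  B7 = {a, b, e}
Tree: B1–B2, B2–B3, B3–B4, B2–B5, B3–B6, B6–B7
Every bag has size at most 3, so the width is 3 − 1 = 2 and tw(G) ≤ 2. For the lower bound, the 3 vertices {d, g, h} are pairwise adjacent, and any tree decomposition puts a clique entirely inside one bag — forcing width ≥ 2. Combining the bounds, tw(G) = 2.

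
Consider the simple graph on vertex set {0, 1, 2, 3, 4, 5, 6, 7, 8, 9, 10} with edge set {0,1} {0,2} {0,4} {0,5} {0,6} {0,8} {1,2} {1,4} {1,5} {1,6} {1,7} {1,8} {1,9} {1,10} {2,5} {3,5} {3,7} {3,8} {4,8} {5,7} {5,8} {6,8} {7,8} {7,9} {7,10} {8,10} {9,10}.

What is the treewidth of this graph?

A width-3 tree decomposition is:
Bags: B1 = {0, 1, 6, 8}  B2 = {0, 1, 5, 8}  B3 = {1, 5, 7, 8}  B4 = {0, 1, 2, 5}  B5 = {3, 5, 7, 8}  B6 = {0, 1, 4, 8}  B7 = {1, 7, 8, 10}  B8 = {1, 7, 9, 10}
Tree: B1–B2, B2–B3, B2–B4, B3–B5, B1–B6, B3–B7, B7–B8
Every bag has size at most 4, so the width is 4 − 1 = 3 and tw(G) ≤ 3. Conversely, {0, 1, 4, 8} is a clique of size 4, and the vertices of any clique must share a bag in every tree decomposition; so some bag has ≥ 4 vertices and tw(G) ≥ 3. The upper and lower bounds meet at 3, so that is the treewidth.

3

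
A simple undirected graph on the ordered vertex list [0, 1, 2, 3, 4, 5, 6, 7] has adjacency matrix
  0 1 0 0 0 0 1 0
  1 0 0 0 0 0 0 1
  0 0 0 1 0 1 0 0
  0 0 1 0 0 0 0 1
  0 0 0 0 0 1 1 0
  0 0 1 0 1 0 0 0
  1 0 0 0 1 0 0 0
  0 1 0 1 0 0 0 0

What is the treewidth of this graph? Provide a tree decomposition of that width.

Treewidth 2.
One optimal decomposition is:
Bags: B1 = {2, 3, 7}  B2 = {1, 2, 7}  B3 = {0, 1, 2}  B4 = {0, 2, 6}  B5 = {2, 4, 6}  B6 = {2, 4, 5}
Tree: B1–B2, B2–B3, B3–B4, B4–B5, B5–B6

Each bag holds 3 vertices, so the decomposition has width 2, which upper-bounds the treewidth. For the lower bound, G contains the cycle 2–3–7–1–0–6–4–5–2, so G is not a forest; only forests have treewidth ≤ 1, hence tw(G) ≥ 2. Combining the bounds, tw(G) = 2.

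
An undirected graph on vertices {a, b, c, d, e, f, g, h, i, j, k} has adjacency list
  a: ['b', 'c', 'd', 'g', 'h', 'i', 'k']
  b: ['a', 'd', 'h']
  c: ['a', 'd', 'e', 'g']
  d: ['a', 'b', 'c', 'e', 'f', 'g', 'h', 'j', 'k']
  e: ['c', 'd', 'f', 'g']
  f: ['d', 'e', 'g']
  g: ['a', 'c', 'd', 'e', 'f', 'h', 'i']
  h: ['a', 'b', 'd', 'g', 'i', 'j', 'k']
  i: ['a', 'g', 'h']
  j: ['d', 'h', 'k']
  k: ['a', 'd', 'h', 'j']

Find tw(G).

A width-3 tree decomposition is:
Bags: B1 = {a, d, g, h}  B2 = {a, c, d, g}  B3 = {c, d, e, g}  B4 = {a, g, h, i}  B5 = {a, b, d, h}  B6 = {a, d, h, k}  B7 = {d, e, f, g}  B8 = {d, h, j, k}
Tree: B1–B2, B2–B3, B1–B4, B1–B5, B5–B6, B3–B7, B6–B8
Every bag has size at most 4, so the width is 4 − 1 = 3 and tw(G) ≤ 3. On the other hand G contains the 4-clique {a, d, g, h}. A clique must lie in a single bag of any decomposition, so no decomposition can have width below 3. Hence tw(G) = 3 exactly.

3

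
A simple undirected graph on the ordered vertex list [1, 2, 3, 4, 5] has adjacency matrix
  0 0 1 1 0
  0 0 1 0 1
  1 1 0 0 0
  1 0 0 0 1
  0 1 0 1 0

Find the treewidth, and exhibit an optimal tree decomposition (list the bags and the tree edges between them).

The largest bag has 3 vertices, giving width 2; this decomposition certifies tw(G) ≤ 2. The edges 5–2–3–1–4–5 form a cycle, so G is not a tree and its treewidth is at least 2. Hence tw(G) = 2 exactly.

Treewidth 2.
Bags: B1 = {2, 3, 5}  B2 = {1, 3, 5}  B3 = {1, 4, 5}
Tree: B1–B2, B2–B3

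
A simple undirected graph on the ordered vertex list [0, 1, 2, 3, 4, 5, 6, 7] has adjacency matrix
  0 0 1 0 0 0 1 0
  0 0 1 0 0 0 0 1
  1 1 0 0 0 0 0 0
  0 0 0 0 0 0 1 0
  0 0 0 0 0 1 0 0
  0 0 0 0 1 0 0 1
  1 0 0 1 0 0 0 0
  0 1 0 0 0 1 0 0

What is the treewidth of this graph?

A width-1 tree decomposition is:
Bags: B1 = {3, 6}  B2 = {0, 6}  B3 = {0, 2}  B4 = {1, 2}  B5 = {1, 7}  B6 = {5, 7}  B7 = {4, 5}
Tree: B1–B2, B2–B3, B3–B4, B4–B5, B5–B6, B6–B7
The largest bag has 2 vertices, giving width 1; this decomposition certifies tw(G) ≤ 1. G has an edge, so its treewidth is at least 1. Therefore the treewidth is 1.

1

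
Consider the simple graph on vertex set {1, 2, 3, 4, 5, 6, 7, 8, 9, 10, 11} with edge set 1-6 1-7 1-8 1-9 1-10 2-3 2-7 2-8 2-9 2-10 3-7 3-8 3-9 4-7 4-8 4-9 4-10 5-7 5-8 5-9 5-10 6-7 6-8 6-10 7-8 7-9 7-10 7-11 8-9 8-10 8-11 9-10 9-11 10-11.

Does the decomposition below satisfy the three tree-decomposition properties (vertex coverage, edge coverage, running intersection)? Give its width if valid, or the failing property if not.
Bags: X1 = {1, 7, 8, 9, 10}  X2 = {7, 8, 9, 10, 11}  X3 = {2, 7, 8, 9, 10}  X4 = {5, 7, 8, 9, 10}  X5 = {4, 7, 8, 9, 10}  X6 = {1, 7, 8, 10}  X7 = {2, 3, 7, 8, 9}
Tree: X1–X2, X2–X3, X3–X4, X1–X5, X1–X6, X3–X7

A tree decomposition must satisfy three properties: every vertex lies in some bag; for every edge, both endpoints lie together in some bag; and for every vertex, the bags containing it form a connected subtree. Here vertex 6 appears in no bag, so the decomposition is invalid.

No — vertex 6 appears in no bag.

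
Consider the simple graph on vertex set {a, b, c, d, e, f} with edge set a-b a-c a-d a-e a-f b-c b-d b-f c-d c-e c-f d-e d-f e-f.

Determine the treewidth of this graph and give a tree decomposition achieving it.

Each bag holds 5 vertices, so the decomposition has width 4, which upper-bounds the treewidth. On the other hand G contains the 5-clique {a, c, d, e, f}. A clique must lie in a single bag of any decomposition, so no decomposition can have width below 4. Combining the bounds, tw(G) = 4.

Treewidth 4.
One such decomposition:
Bags: B1 = {a, c, d, e, f}  B2 = {a, b, c, d, f}
Tree: B1–B2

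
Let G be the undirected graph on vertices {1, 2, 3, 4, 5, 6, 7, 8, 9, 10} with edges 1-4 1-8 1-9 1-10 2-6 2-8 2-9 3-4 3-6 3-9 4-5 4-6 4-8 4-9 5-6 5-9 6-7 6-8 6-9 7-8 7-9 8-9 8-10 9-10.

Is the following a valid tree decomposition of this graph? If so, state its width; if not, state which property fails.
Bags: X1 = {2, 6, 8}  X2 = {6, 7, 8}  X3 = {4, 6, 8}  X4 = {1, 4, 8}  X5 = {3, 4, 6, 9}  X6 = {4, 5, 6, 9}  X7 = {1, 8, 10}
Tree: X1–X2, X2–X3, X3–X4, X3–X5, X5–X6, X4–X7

No — edge (9,2) lies in no bag.

A tree decomposition must satisfy three properties: every vertex lies in some bag; for every edge, both endpoints lie together in some bag; and for every vertex, the bags containing it form a connected subtree. Here edge (9,2) lies in no bag, so the decomposition is invalid.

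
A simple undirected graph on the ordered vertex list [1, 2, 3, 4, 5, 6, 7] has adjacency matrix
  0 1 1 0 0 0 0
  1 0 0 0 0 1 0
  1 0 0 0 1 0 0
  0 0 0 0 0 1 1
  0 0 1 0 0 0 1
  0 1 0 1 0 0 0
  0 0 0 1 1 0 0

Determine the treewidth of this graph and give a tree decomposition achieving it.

Treewidth 2.
One such decomposition:
Bags: B1 = {3, 5, 7}  B2 = {3, 4, 7}  B3 = {3, 4, 6}  B4 = {2, 3, 6}  B5 = {1, 2, 3}
Tree: B1–B2, B2–B3, B3–B4, B4–B5

The largest bag has 3 vertices, giving width 2; this decomposition certifies tw(G) ≤ 2. The edges 3–5–7–4–6–2–1–3 form a cycle, so G is not a tree and its treewidth is at least 2. Therefore the treewidth is 2.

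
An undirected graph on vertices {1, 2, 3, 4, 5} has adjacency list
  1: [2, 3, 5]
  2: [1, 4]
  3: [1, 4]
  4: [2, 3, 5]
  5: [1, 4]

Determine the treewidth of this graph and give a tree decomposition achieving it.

Treewidth 2.
One optimal decomposition is:
Bags: B1 = {1, 4, 5}  B2 = {1, 3, 4}  B3 = {1, 2, 4}
Tree: B1–B2, B2–B3

The largest bag has 3 vertices, giving width 2; this decomposition certifies tw(G) ≤ 2. For the lower bound, G contains the cycle 1–5–4–3–1, so G is not a forest; only forests have treewidth ≤ 1, hence tw(G) ≥ 2. Combining the bounds, tw(G) = 2.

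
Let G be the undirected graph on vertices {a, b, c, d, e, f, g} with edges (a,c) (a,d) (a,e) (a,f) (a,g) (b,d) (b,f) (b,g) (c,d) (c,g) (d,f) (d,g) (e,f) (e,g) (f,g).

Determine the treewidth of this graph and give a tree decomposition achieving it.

Each bag holds 4 vertices, so the decomposition has width 3, which upper-bounds the treewidth. For the lower bound, the 4 vertices {a, c, d, g} are pairwise adjacent, and any tree decomposition puts a clique entirely inside one bag — forcing width ≥ 3. Therefore the treewidth is 3.

Treewidth 3.
One optimal decomposition is:
Bags: B1 = {a, d, f, g}  B2 = {b, d, f, g}  B3 = {a, e, f, g}  B4 = {a, c, d, g}
Tree: B1–B2, B1–B3, B1–B4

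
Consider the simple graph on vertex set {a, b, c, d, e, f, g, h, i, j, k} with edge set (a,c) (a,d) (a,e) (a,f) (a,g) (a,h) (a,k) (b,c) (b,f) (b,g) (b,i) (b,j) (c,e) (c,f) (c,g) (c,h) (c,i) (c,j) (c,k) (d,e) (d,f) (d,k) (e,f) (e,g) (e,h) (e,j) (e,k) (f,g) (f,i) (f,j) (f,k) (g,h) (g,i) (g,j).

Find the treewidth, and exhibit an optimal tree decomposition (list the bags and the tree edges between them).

Treewidth 4.
One optimal decomposition is:
Bags: B1 = {c, e, f, g, j}  B2 = {a, c, e, f, g}  B3 = {a, c, e, g, h}  B4 = {b, c, f, g, j}  B5 = {a, c, e, f, k}  B6 = {a, d, e, f, k}  B7 = {b, c, f, g, i}
Tree: B1–B2, B2–B3, B1–B4, B2–B5, B5–B6, B4–B7

Each bag holds 5 vertices, so the decomposition has width 4, which upper-bounds the treewidth. For the lower bound, the 5 vertices {a, c, e, g, h} are pairwise adjacent, and any tree decomposition puts a clique entirely inside one bag — forcing width ≥ 4. Combining the bounds, tw(G) = 4.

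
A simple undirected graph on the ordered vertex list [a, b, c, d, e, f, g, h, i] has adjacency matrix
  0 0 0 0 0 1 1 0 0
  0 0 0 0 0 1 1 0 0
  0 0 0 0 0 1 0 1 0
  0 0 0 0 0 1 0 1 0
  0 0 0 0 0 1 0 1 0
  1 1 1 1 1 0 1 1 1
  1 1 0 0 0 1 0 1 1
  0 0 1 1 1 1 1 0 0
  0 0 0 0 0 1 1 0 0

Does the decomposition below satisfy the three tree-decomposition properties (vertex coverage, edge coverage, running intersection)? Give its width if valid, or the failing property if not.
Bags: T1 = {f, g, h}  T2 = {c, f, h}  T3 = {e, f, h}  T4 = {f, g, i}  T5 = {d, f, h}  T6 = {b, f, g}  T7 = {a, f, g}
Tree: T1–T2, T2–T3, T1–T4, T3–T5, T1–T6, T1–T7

Every vertex of G appears in some bag (union = {a, b, c, d, e, f, g, h, i}); every edge is covered by a bag; and for each vertex v the set of bags containing v is connected in the bag tree. The decomposition is therefore valid. The largest bag has 3 vertices, so the width is 2.

Yes; width 2.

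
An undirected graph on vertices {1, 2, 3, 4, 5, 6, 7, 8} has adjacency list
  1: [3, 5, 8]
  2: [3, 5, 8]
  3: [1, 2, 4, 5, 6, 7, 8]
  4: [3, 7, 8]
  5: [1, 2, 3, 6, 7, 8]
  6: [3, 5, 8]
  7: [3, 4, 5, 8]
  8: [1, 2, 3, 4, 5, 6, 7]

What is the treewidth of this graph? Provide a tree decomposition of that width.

Treewidth 3.
Bags: B1 = {3, 4, 7, 8}  B2 = {3, 5, 7, 8}  B3 = {3, 5, 6, 8}  B4 = {1, 3, 5, 8}  B5 = {2, 3, 5, 8}
Tree: B1–B2, B2–B3, B3–B4, B3–B5

Each bag holds 4 vertices, so the decomposition has width 3, which upper-bounds the treewidth. For the lower bound, the 4 vertices {3, 4, 7, 8} are pairwise adjacent, and any tree decomposition puts a clique entirely inside one bag — forcing width ≥ 3. The upper and lower bounds meet at 3, so that is the treewidth.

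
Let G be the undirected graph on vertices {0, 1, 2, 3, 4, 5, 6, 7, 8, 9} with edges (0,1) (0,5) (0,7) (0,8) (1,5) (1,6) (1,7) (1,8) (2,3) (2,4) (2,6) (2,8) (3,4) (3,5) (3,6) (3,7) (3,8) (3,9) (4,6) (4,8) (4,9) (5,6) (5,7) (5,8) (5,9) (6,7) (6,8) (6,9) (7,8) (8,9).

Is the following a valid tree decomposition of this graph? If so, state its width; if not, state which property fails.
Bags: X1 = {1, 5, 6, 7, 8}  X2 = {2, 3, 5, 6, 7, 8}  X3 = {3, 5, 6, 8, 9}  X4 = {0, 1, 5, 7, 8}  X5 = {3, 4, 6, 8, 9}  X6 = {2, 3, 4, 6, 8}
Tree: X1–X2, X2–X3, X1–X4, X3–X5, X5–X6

No — bags containing vertex 2 are not connected in the tree.

A tree decomposition must satisfy three properties: every vertex lies in some bag; for every edge, both endpoints lie together in some bag; and for every vertex, the bags containing it form a connected subtree. Here bags containing vertex 2 are not connected in the tree, so the decomposition is invalid.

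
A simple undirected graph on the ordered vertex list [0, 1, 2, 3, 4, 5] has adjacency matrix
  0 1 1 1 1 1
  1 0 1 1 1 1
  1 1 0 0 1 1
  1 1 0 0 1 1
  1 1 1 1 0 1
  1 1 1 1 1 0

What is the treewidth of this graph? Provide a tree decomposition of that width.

Every bag has size at most 5, so the width is 5 − 1 = 4 and tw(G) ≤ 4. For the lower bound, the 5 vertices {0, 1, 2, 4, 5} are pairwise adjacent, and any tree decomposition puts a clique entirely inside one bag — forcing width ≥ 4. Therefore the treewidth is 4.

Treewidth 4.
One such decomposition:
Bags: B1 = {0, 1, 3, 4, 5}  B2 = {0, 1, 2, 4, 5}
Tree: B1–B2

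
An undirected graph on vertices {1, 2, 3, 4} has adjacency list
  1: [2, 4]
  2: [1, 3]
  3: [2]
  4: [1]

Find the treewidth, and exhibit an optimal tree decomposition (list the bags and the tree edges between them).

Every bag has size at most 2, so the width is 2 − 1 = 1 and tw(G) ≤ 1. Any graph with an edge has treewidth ≥ 1, and G has the edge 4–1. Combining the bounds, tw(G) = 1.

Treewidth 1.
One optimal decomposition is:
Bags: B1 = {1, 4}  B2 = {1, 2}  B3 = {2, 3}
Tree: B1–B2, B2–B3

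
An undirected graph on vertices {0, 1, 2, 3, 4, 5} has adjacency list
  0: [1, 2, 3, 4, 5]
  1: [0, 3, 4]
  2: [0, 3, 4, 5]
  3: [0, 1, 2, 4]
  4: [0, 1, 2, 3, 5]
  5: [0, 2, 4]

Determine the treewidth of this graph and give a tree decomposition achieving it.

The largest bag has 4 vertices, giving width 3; this decomposition certifies tw(G) ≤ 3. For the lower bound, the 4 vertices {0, 1, 3, 4} are pairwise adjacent, and any tree decomposition puts a clique entirely inside one bag — forcing width ≥ 3. Hence tw(G) = 3 exactly.

Treewidth 3.
One such decomposition:
Bags: B1 = {0, 2, 4, 5}  B2 = {0, 2, 3, 4}  B3 = {0, 1, 3, 4}
Tree: B1–B2, B2–B3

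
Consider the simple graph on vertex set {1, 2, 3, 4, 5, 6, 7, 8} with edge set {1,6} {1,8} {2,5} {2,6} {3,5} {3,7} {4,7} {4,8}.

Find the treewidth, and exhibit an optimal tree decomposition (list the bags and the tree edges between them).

Treewidth 2.
Bags: B1 = {1, 4, 8}  B2 = {1, 4, 6}  B3 = {2, 4, 6}  B4 = {2, 4, 5}  B5 = {3, 4, 5}  B6 = {3, 4, 7}
Tree: B1–B2, B2–B3, B3–B4, B4–B5, B5–B6

The largest bag has 3 vertices, giving width 2; this decomposition certifies tw(G) ≤ 2. Since 4–8–1–6–2–5–3–7–4 is a cycle in G, G is not acyclic. Forests are exactly the graphs of treewidth ≤ 1, so tw(G) ≥ 2. Hence tw(G) = 2 exactly.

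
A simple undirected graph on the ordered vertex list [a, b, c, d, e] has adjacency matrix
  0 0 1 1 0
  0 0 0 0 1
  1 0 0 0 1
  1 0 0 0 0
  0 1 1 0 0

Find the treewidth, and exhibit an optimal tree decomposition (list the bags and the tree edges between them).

Treewidth 1.
One such decomposition:
Bags: B1 = {b, e}  B2 = {c, e}  B3 = {a, c}  B4 = {a, d}
Tree: B1–B2, B2–B3, B3–B4

Each bag holds 2 vertices, so the decomposition has width 1, which upper-bounds the treewidth. Since G has at least one edge (e.g. b–e), it is not an edgeless graph, so tw(G) ≥ 1. The upper and lower bounds meet at 1, so that is the treewidth.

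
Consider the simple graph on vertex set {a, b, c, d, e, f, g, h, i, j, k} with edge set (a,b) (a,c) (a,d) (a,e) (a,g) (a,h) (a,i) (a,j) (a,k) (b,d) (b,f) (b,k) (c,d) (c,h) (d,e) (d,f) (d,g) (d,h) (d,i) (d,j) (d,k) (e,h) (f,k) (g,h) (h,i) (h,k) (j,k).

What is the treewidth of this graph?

A width-3 tree decomposition is:
Bags: B1 = {a, d, g, h}  B2 = {a, d, h, k}  B3 = {a, d, h, i}  B4 = {a, b, d, k}  B5 = {b, d, f, k}  B6 = {a, c, d, h}  B7 = {a, d, j, k}  B8 = {a, d, e, h}
Tree: B1–B2, B1–B3, B2–B4, B4–B5, B3–B6, B4–B7, B3–B8
Each bag holds 4 vertices, so the decomposition has width 3, which upper-bounds the treewidth. Conversely, {a, d, j, k} is a clique of size 4, and the vertices of any clique must share a bag in every tree decomposition; so some bag has ≥ 4 vertices and tw(G) ≥ 3. Combining the bounds, tw(G) = 3.

3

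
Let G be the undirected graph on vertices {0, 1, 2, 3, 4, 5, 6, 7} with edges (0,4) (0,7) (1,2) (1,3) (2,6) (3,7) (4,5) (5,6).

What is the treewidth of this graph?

A width-2 tree decomposition is:
Bags: B1 = {0, 4, 7}  B2 = {3, 4, 7}  B3 = {1, 3, 4}  B4 = {1, 2, 4}  B5 = {2, 4, 6}  B6 = {4, 5, 6}
Tree: B1–B2, B2–B3, B3–B4, B4–B5, B5–B6
Every bag has size at most 3, so the width is 3 − 1 = 2 and tw(G) ≤ 2. Since 4–0–7–3–1–2–6–5–4 is a cycle in G, G is not acyclic. Forests are exactly the graphs of treewidth ≤ 1, so tw(G) ≥ 2. Hence tw(G) = 2 exactly.

2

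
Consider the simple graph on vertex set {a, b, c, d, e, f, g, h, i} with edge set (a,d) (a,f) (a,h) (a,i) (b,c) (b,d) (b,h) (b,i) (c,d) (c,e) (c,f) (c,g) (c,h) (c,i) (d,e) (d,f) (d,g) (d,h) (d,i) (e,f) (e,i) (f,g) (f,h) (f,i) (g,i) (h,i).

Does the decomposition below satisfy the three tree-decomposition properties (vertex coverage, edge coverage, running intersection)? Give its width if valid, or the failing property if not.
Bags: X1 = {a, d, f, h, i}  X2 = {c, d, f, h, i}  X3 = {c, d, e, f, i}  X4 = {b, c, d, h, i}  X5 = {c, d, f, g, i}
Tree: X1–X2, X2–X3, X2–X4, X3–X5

Yes; width 4.

Checking the three conditions: (i) the bags cover all of {a, b, c, d, e, f, g, h, i}; (ii) for each edge, some bag contains both endpoints; (iii) the bags containing any fixed vertex form a subtree. All hold, so the decomposition is valid with width 5 − 1 = 4.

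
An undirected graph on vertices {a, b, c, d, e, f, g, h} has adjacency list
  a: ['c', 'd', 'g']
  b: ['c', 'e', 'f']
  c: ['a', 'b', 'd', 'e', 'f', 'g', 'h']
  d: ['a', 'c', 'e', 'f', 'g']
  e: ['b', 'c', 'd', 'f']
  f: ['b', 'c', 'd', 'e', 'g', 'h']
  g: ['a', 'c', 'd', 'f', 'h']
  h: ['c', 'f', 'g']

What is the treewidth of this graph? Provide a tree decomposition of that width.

Every bag has size at most 4, so the width is 4 − 1 = 3 and tw(G) ≤ 3. On the other hand G contains the 4-clique {a, c, d, g}. A clique must lie in a single bag of any decomposition, so no decomposition can have width below 3. Hence tw(G) = 3 exactly.

Treewidth 3.
One such decomposition:
Bags: B1 = {a, c, d, g}  B2 = {c, d, f, g}  B3 = {c, d, e, f}  B4 = {c, f, g, h}  B5 = {b, c, e, f}
Tree: B1–B2, B2–B3, B2–B4, B3–B5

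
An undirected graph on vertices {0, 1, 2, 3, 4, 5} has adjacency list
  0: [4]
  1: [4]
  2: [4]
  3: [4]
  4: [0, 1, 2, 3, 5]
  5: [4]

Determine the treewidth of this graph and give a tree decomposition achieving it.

Treewidth 1.
One optimal decomposition is:
Bags: B1 = {3, 4}  B2 = {2, 4}  B3 = {1, 4}  B4 = {0, 4}  B5 = {4, 5}
Tree: B1–B2, B1–B3, B3–B4, B3–B5

The largest bag has 2 vertices, giving width 1; this decomposition certifies tw(G) ≤ 1. G has an edge, so its treewidth is at least 1. Hence tw(G) = 1 exactly.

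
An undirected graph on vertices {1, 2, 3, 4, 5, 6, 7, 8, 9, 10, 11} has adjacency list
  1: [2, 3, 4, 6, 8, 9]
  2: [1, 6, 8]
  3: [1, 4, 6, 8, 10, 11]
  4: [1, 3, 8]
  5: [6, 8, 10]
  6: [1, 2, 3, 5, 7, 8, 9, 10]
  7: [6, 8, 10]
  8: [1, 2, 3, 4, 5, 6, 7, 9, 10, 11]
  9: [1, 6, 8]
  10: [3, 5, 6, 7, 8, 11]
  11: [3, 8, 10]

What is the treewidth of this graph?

A width-3 tree decomposition is:
Bags: B1 = {3, 6, 8, 10}  B2 = {1, 3, 6, 8}  B3 = {1, 6, 8, 9}  B4 = {1, 3, 4, 8}  B5 = {6, 7, 8, 10}  B6 = {1, 2, 6, 8}  B7 = {3, 8, 10, 11}  B8 = {5, 6, 8, 10}
Tree: B1–B2, B2–B3, B2–B4, B1–B5, B3–B6, B1–B7, B1–B8
Each bag holds 4 vertices, so the decomposition has width 3, which upper-bounds the treewidth. On the other hand G contains the 4-clique {3, 8, 10, 11}. A clique must lie in a single bag of any decomposition, so no decomposition can have width below 3. The upper and lower bounds meet at 3, so that is the treewidth.

3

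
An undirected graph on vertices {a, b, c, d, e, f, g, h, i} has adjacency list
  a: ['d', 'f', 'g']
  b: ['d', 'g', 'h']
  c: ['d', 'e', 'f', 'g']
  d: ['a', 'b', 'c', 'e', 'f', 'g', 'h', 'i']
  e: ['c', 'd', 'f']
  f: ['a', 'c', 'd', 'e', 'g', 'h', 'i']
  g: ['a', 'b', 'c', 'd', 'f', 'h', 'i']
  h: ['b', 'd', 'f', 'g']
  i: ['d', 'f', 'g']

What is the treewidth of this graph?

A width-3 tree decomposition is:
Bags: B1 = {d, f, g, i}  B2 = {d, f, g, h}  B3 = {a, d, f, g}  B4 = {b, d, g, h}  B5 = {c, d, f, g}  B6 = {c, d, e, f}
Tree: B1–B2, B2–B3, B2–B4, B1–B5, B5–B6
The largest bag has 4 vertices, giving width 3; this decomposition certifies tw(G) ≤ 3. Conversely, {d, f, g, h} is a clique of size 4, and the vertices of any clique must share a bag in every tree decomposition; so some bag has ≥ 4 vertices and tw(G) ≥ 3. Hence tw(G) = 3 exactly.

3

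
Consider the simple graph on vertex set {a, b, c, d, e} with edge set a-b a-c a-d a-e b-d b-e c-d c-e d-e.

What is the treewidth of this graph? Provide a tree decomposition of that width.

Treewidth 3.
Bags: B1 = {a, b, d, e}  B2 = {a, c, d, e}
Tree: B1–B2

Each bag holds 4 vertices, so the decomposition has width 3, which upper-bounds the treewidth. Conversely, {a, c, d, e} is a clique of size 4, and the vertices of any clique must share a bag in every tree decomposition; so some bag has ≥ 4 vertices and tw(G) ≥ 3. The upper and lower bounds meet at 3, so that is the treewidth.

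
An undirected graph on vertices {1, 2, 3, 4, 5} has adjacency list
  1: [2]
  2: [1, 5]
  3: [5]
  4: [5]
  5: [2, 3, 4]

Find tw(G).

A width-1 tree decomposition is:
Bags: B1 = {4, 5}  B2 = {2, 5}  B3 = {3, 5}  B4 = {1, 2}
Tree: B1–B2, B2–B3, B2–B4
Every bag has size at most 2, so the width is 2 − 1 = 1 and tw(G) ≤ 1. Any graph with an edge has treewidth ≥ 1, and G has the edge 5–4. The upper and lower bounds meet at 1, so that is the treewidth.

1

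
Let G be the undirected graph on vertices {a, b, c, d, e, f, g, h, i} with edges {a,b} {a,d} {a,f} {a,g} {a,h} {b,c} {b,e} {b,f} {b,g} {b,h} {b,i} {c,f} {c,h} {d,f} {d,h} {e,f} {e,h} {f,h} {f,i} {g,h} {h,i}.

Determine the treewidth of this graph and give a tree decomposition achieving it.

Every bag has size at most 4, so the width is 4 − 1 = 3 and tw(G) ≤ 3. For the lower bound, the 4 vertices {a, b, g, h} are pairwise adjacent, and any tree decomposition puts a clique entirely inside one bag — forcing width ≥ 3. Therefore the treewidth is 3.

Treewidth 3.
One optimal decomposition is:
Bags: B1 = {a, d, f, h}  B2 = {a, b, f, h}  B3 = {b, e, f, h}  B4 = {b, f, h, i}  B5 = {a, b, g, h}  B6 = {b, c, f, h}
Tree: B1–B2, B2–B3, B2–B4, B2–B5, B2–B6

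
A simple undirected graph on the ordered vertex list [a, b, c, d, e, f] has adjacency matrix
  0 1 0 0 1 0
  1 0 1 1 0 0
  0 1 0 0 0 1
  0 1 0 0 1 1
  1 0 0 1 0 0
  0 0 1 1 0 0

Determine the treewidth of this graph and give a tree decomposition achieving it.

Treewidth 2.
One such decomposition:
Bags: B1 = {a, b, e}  B2 = {b, d, e}  B3 = {b, c, d}  B4 = {c, d, f}
Tree: B1–B2, B2–B3, B3–B4

Every bag has size at most 3, so the width is 3 − 1 = 2 and tw(G) ≤ 2. The edges a–e–d–b–a form a cycle, so G is not a tree and its treewidth is at least 2. Therefore the treewidth is 2.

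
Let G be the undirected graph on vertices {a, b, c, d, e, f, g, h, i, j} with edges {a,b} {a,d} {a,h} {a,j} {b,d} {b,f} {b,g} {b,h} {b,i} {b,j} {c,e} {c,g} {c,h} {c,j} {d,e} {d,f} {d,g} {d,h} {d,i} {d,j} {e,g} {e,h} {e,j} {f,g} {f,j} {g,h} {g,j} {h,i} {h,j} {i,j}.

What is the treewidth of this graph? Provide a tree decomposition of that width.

Every bag has size at most 5, so the width is 5 − 1 = 4 and tw(G) ≤ 4. For the lower bound, the 5 vertices {d, e, g, h, j} are pairwise adjacent, and any tree decomposition puts a clique entirely inside one bag — forcing width ≥ 4. Hence tw(G) = 4 exactly.

Treewidth 4.
One optimal decomposition is:
Bags: B1 = {b, d, h, i, j}  B2 = {b, d, g, h, j}  B3 = {d, e, g, h, j}  B4 = {c, e, g, h, j}  B5 = {a, b, d, h, j}  B6 = {b, d, f, g, j}
Tree: B1–B2, B2–B3, B3–B4, B2–B5, B2–B6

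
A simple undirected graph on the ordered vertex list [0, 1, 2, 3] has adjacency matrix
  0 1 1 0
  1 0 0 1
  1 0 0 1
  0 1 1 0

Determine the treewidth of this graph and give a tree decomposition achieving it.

Treewidth 2.
One optimal decomposition is:
Bags: B1 = {0, 2, 3}  B2 = {0, 1, 3}
Tree: B1–B2

The largest bag has 3 vertices, giving width 2; this decomposition certifies tw(G) ≤ 2. For the lower bound, G contains the cycle 0–2–3–1–0, so G is not a forest; only forests have treewidth ≤ 1, hence tw(G) ≥ 2. Combining the bounds, tw(G) = 2.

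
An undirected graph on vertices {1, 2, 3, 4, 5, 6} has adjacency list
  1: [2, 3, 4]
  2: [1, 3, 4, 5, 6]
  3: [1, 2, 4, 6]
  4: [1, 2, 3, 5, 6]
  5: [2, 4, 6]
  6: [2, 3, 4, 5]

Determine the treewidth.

3

A width-3 tree decomposition is:
Bags: B1 = {2, 3, 4, 6}  B2 = {2, 4, 5, 6}  B3 = {1, 2, 3, 4}
Tree: B1–B2, B1–B3
Each bag holds 4 vertices, so the decomposition has width 3, which upper-bounds the treewidth. Conversely, {1, 2, 3, 4} is a clique of size 4, and the vertices of any clique must share a bag in every tree decomposition; so some bag has ≥ 4 vertices and tw(G) ≥ 3. The upper and lower bounds meet at 3, so that is the treewidth.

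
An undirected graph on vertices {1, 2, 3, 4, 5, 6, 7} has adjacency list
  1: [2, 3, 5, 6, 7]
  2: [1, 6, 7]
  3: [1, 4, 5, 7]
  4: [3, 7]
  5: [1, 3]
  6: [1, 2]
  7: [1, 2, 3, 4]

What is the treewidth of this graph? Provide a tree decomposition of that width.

Treewidth 2.
One optimal decomposition is:
Bags: B1 = {3, 4, 7}  B2 = {1, 3, 7}  B3 = {1, 2, 7}  B4 = {1, 3, 5}  B5 = {1, 2, 6}
Tree: B1–B2, B2–B3, B2–B4, B3–B5

Every bag has size at most 3, so the width is 3 − 1 = 2 and tw(G) ≤ 2. For the lower bound, the 3 vertices {1, 2, 6} are pairwise adjacent, and any tree decomposition puts a clique entirely inside one bag — forcing width ≥ 2. Combining the bounds, tw(G) = 2.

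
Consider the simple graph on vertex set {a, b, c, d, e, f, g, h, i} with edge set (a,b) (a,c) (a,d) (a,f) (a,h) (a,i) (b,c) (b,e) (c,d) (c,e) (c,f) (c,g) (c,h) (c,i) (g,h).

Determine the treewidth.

2

A width-2 tree decomposition is:
Bags: B1 = {a, c, f}  B2 = {a, b, c}  B3 = {a, c, h}  B4 = {a, c, i}  B5 = {c, g, h}  B6 = {b, c, e}  B7 = {a, c, d}
Tree: B1–B2, B1–B3, B2–B4, B3–B5, B2–B6, B4–B7
The largest bag has 3 vertices, giving width 2; this decomposition certifies tw(G) ≤ 2. For the lower bound, the 3 vertices {c, g, h} are pairwise adjacent, and any tree decomposition puts a clique entirely inside one bag — forcing width ≥ 2. Therefore the treewidth is 2.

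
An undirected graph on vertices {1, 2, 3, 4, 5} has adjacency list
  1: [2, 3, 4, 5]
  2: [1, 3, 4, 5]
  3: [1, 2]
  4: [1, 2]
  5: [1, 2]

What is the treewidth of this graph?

2

A width-2 tree decomposition is:
Bags: B1 = {1, 2, 5}  B2 = {1, 2, 4}  B3 = {1, 2, 3}
Tree: B1–B2, B2–B3
The largest bag has 3 vertices, giving width 2; this decomposition certifies tw(G) ≤ 2. Conversely, {1, 2, 3} is a clique of size 3, and the vertices of any clique must share a bag in every tree decomposition; so some bag has ≥ 3 vertices and tw(G) ≥ 2. The upper and lower bounds meet at 2, so that is the treewidth.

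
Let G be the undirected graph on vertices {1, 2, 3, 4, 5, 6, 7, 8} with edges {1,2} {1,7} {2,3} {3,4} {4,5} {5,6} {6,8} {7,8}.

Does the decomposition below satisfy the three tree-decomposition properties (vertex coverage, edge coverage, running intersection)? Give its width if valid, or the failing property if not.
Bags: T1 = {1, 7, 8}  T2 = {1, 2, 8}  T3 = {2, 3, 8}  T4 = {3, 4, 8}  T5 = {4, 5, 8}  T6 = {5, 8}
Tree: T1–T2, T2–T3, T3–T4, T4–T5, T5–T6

No — vertex 6 appears in no bag.

A tree decomposition must satisfy three properties: every vertex lies in some bag; for every edge, both endpoints lie together in some bag; and for every vertex, the bags containing it form a connected subtree. Here vertex 6 appears in no bag, so the decomposition is invalid.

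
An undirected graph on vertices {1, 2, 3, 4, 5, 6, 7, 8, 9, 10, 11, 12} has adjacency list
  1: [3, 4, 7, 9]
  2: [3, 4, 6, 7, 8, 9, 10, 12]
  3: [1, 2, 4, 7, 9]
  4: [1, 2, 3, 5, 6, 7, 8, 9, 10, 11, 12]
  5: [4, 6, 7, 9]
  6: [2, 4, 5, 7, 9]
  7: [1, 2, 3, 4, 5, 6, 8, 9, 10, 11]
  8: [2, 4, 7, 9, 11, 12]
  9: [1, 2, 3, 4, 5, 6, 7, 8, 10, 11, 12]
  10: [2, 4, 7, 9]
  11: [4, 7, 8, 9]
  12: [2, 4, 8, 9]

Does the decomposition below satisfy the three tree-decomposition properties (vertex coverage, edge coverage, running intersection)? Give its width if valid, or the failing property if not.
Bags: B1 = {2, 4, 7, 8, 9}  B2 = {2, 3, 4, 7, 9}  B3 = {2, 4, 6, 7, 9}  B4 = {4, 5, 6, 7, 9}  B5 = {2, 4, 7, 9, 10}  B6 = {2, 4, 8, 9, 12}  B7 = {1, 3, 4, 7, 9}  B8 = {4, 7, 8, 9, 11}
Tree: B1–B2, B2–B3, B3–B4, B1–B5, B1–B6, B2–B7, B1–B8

Vertex coverage: the bags together contain {1, 2, 3, 4, 5, 6, 7, 8, 9, 10, 11, 12}, the full vertex set. Edge coverage: each edge of G has both endpoints in at least one bag. Running intersection: for every vertex, the bags containing it form a connected subtree. All three properties hold, so this is a valid tree decomposition of width max|bag| − 1 = 4, and hence tw(G) ≤ 4.

Yes; width 4.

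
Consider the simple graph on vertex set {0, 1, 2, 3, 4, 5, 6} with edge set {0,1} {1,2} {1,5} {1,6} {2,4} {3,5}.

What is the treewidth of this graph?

1

A width-1 tree decomposition is:
Bags: B1 = {0, 1}  B2 = {1, 2}  B3 = {1, 5}  B4 = {3, 5}  B5 = {2, 4}  B6 = {1, 6}
Tree: B1–B2, B2–B3, B3–B4, B2–B5, B3–B6
Each bag holds 2 vertices, so the decomposition has width 1, which upper-bounds the treewidth. G has an edge, so its treewidth is at least 1. Therefore the treewidth is 1.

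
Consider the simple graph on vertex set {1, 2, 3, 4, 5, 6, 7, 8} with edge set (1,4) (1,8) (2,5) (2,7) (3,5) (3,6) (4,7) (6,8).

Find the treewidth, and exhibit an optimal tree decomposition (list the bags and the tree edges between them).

The largest bag has 3 vertices, giving width 2; this decomposition certifies tw(G) ≤ 2. The edges 6–3–5–2–7–4–1–8–6 form a cycle, so G is not a tree and its treewidth is at least 2. Hence tw(G) = 2 exactly.

Treewidth 2.
One such decomposition:
Bags: B1 = {3, 5, 6}  B2 = {2, 5, 6}  B3 = {2, 6, 7}  B4 = {4, 6, 7}  B5 = {1, 4, 6}  B6 = {1, 6, 8}
Tree: B1–B2, B2–B3, B3–B4, B4–B5, B5–B6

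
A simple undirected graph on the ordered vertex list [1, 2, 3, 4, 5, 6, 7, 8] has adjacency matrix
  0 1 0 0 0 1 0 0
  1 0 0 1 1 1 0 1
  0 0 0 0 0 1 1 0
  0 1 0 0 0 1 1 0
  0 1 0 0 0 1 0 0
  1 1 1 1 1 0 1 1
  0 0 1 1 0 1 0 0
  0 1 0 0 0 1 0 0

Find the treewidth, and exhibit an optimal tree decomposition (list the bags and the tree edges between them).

Treewidth 2.
One optimal decomposition is:
Bags: B1 = {2, 4, 6}  B2 = {1, 2, 6}  B3 = {4, 6, 7}  B4 = {2, 5, 6}  B5 = {3, 6, 7}  B6 = {2, 6, 8}
Tree: B1–B2, B1–B3, B2–B4, B3–B5, B4–B6

Each bag holds 3 vertices, so the decomposition has width 2, which upper-bounds the treewidth. For the lower bound, the 3 vertices {2, 6, 8} are pairwise adjacent, and any tree decomposition puts a clique entirely inside one bag — forcing width ≥ 2. Combining the bounds, tw(G) = 2.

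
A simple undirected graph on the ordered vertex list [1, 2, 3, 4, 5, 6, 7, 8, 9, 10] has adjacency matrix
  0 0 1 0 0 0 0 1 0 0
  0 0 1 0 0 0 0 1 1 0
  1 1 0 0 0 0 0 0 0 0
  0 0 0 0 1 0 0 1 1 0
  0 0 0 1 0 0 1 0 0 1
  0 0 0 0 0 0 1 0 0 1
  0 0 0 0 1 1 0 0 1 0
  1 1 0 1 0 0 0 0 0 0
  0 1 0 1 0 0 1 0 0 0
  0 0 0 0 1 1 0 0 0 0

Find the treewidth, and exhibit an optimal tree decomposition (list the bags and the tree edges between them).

Treewidth 2.
One optimal decomposition is:
Bags: B1 = {6, 7, 10}  B2 = {5, 7, 10}  B3 = {5, 7, 9}  B4 = {4, 5, 9}  B5 = {2, 4, 9}  B6 = {2, 4, 8}  B7 = {2, 3, 8}  B8 = {1, 3, 8}
Tree: B1–B2, B2–B3, B3–B4, B4–B5, B5–B6, B6–B7, B7–B8

Every bag has size at most 3, so the width is 3 − 1 = 2 and tw(G) ≤ 2. For the lower bound, G contains the cycle 6–10–5–7–6, so G is not a forest; only forests have treewidth ≤ 1, hence tw(G) ≥ 2. Therefore the treewidth is 2.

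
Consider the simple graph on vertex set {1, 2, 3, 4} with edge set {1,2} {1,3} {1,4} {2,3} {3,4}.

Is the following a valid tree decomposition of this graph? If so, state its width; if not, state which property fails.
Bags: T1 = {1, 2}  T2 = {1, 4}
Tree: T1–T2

A tree decomposition must satisfy three properties: every vertex lies in some bag; for every edge, both endpoints lie together in some bag; and for every vertex, the bags containing it form a connected subtree. Here vertex 3 appears in no bag, so the decomposition is invalid.

No — vertex 3 appears in no bag.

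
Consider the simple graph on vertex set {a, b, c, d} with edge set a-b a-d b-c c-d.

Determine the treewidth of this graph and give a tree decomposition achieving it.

Treewidth 2.
One such decomposition:
Bags: B1 = {a, b, c}  B2 = {a, c, d}
Tree: B1–B2

Every bag has size at most 3, so the width is 3 − 1 = 2 and tw(G) ≤ 2. The edges a–b–c–d–a form a cycle, so G is not a tree and its treewidth is at least 2. Combining the bounds, tw(G) = 2.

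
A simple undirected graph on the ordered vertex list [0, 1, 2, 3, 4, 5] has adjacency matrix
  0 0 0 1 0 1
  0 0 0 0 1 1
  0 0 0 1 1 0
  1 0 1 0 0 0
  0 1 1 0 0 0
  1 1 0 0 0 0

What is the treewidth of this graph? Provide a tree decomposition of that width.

Every bag has size at most 3, so the width is 3 − 1 = 2 and tw(G) ≤ 2. The edges 0–5–1–4–2–3–0 form a cycle, so G is not a tree and its treewidth is at least 2. Combining the bounds, tw(G) = 2.

Treewidth 2.
One such decomposition:
Bags: B1 = {0, 1, 5}  B2 = {0, 1, 4}  B3 = {0, 2, 4}  B4 = {0, 2, 3}
Tree: B1–B2, B2–B3, B3–B4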